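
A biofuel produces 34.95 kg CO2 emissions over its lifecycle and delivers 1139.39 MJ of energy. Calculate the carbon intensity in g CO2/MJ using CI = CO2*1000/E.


CI = CO2 * 1000 / E
= 34.95 * 1000 / 1139.39
= 30.6743 g CO2/MJ

30.6743 g CO2/MJ


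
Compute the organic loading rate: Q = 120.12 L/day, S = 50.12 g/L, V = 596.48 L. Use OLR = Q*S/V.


OLR = Q * S / V
= 120.12 * 50.12 / 596.48
= 10.0932 g/L/day

10.0932 g/L/day


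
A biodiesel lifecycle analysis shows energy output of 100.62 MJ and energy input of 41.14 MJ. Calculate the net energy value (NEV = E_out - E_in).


NEV = E_out - E_in
= 100.62 - 41.14
= 59.4800 MJ

59.4800 MJ


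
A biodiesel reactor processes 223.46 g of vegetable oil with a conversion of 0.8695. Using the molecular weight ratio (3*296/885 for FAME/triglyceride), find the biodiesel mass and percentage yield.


m_FAME = oil * conv * (3 * 296 / 885) = oil * conv * (888/885)
= 223.46 * 0.8695 * 888 / 885
= 194.9571 g
Y = m_FAME / oil * 100 = conv * (888/885) * 100
= 0.8695 * 888 / 885 * 100
= 87.24%

194.9571 g FAME; Y = 87.24%


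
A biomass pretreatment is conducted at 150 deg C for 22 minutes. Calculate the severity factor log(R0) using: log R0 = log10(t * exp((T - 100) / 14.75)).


logR0 = log10(t * exp((T - 100) / 14.75))
= log10(22 * exp((150 - 100) / 14.75))
= 2.8146

2.8146


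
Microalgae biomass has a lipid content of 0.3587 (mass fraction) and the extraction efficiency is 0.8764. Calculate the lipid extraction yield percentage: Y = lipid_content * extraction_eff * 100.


Y = lipid_content * extraction_eff * 100
= 0.3587 * 0.8764 * 100
= 31.4365%

31.4365%


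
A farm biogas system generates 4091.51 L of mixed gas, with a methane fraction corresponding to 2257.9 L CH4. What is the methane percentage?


CH4% = V_CH4 / V_total * 100
= 2257.9 / 4091.51 * 100
= 55.1850%

55.1850%


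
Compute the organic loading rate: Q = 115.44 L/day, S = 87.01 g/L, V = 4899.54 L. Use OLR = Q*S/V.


OLR = Q * S / V
= 115.44 * 87.01 / 4899.54
= 2.0501 g/L/day

2.0501 g/L/day


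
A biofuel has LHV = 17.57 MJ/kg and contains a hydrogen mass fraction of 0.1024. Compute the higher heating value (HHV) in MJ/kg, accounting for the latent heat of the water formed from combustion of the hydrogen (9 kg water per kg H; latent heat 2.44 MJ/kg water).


HHV = LHV + H_frac * 9 * 2.44
= 17.57 + 0.1024 * 9 * 2.44
= 19.8187 MJ/kg

19.8187 MJ/kg


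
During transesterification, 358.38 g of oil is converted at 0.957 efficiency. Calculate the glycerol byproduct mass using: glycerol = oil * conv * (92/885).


glycerol = oil * conv * (92/885)
= 358.38 * 0.957 * 92 / 885
= 35.6533 g

35.6533 g


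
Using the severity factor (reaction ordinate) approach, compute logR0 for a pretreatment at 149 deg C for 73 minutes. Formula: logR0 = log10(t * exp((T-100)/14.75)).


logR0 = log10(t * exp((T - 100) / 14.75))
= log10(73 * exp((149 - 100) / 14.75))
= 3.3061

3.3061


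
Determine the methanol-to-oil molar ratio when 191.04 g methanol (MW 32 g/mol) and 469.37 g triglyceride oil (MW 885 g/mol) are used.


Molar ratio = n_MeOH / n_oil = (MeOH/32) / (oil/885) = (MeOH * 885) / (32 * oil)
= (191.04 * 885) / (32 * 469.37)
= 11.2565

11.2565


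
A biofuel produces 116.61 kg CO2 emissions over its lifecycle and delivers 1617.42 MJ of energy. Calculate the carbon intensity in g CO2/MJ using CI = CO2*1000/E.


CI = CO2 * 1000 / E
= 116.61 * 1000 / 1617.42
= 72.0963 g CO2/MJ

72.0963 g CO2/MJ


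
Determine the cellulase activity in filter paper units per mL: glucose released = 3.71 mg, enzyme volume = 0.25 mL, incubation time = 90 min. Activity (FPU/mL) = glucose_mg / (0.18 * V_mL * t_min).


Activity = glucose_mg / (0.18 mg/umol * V_mL * t_min)
= 3.71 / (0.18 * 0.25 * 90)
= 0.9160 FPU/mL

0.9160 FPU/mL


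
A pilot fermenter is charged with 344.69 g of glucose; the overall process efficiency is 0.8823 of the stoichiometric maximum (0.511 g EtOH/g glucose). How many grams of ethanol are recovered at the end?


Actual ethanol: m = 0.511 * 344.69 * 0.8823
m = 155.4053 g

155.4053 g


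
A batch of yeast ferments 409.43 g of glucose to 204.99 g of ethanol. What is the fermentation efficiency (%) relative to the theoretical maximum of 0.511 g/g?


Fermentation efficiency = (actual / (0.511 * glucose)) * 100
= (204.99 / (0.511 * 409.43)) * 100
= 97.9788%

97.9788%


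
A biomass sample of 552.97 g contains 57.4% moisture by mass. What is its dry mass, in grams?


Wd = Ww * (1 - MC/100)
= 552.97 * (1 - 57.4/100)
= 235.5652 g

235.5652 g


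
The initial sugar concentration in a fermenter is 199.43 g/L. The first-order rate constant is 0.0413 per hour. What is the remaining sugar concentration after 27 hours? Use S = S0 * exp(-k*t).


S = S0 * exp(-k * t)
S = 199.43 * exp(-0.0413 * 27)
S = 65.3896 g/L

65.3896 g/L


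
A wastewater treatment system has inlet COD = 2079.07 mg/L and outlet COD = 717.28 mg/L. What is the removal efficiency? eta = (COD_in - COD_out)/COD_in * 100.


eta = (COD_in - COD_out) / COD_in * 100
= (2079.07 - 717.28) / 2079.07 * 100
= 65.5000%

65.5000%


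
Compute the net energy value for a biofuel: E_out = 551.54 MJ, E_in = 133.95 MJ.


NEV = E_out - E_in
= 551.54 - 133.95
= 417.5900 MJ

417.5900 MJ


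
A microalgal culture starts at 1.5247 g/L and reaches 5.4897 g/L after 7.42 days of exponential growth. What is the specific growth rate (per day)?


mu = ln(X2/X1) / dt
= ln(5.4897/1.5247) / 7.42
= 0.1727 per day

0.1727 per day


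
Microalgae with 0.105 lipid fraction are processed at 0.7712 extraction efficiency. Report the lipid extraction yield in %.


Y = lipid_content * extraction_eff * 100
= 0.105 * 0.7712 * 100
= 8.0976%

8.0976%


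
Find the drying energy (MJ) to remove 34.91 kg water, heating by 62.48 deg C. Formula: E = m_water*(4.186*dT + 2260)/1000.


E = m_water * (4.186 * dT + 2260) / 1000
= 34.91 * (4.186 * 62.48 + 2260) / 1000
= 88.0270 MJ

88.0270 MJ


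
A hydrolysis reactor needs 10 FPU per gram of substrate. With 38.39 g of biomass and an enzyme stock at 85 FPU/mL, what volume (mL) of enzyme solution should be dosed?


V = dosage * m_sub / activity
V = 10 * 38.39 / 85
V = 4.5165 mL

4.5165 mL


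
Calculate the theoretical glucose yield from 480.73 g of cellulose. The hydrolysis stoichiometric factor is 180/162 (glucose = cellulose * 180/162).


glucose = cellulose * 180/162
= 480.73 * 180/162
= 534.1444 g

534.1444 g


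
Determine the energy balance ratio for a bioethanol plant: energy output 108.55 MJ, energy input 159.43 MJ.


EROI = E_out / E_in
= 108.55 / 159.43
= 0.6809

0.6809


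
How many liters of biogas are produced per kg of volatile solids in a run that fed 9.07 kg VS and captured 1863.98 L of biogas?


Y = V / VS
= 1863.98 / 9.07
= 205.5105 L/kg VS

205.5105 L/kg VS


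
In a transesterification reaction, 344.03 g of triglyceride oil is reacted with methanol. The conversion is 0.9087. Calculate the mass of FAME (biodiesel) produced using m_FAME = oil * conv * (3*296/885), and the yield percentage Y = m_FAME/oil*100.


m_FAME = oil * conv * (3 * 296 / 885) = oil * conv * (888/885)
= 344.03 * 0.9087 * 888 / 885
= 313.6798 g
Y = m_FAME / oil * 100 = conv * (888/885) * 100
= 0.9087 * 888 / 885 * 100
= 91.18%

313.6798 g FAME; Y = 91.18%


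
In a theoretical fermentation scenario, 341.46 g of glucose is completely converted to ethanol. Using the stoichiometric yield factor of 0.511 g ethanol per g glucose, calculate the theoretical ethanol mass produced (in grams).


Theoretical ethanol yield: m_EtOH = 0.511 * m_glucose
m_EtOH = 0.511 * 341.46 = 174.4861 g

174.4861 g


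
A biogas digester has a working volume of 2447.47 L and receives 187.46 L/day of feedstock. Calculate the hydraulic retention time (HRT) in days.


HRT = V / Q
= 2447.47 / 187.46
= 13.0560 days

13.0560 days


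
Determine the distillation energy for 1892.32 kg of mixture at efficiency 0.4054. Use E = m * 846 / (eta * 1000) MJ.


E = m * 846 / (eta * 1000)
= 1892.32 * 846 / (0.4054 * 1000)
= 3948.9460 MJ

3948.9460 MJ


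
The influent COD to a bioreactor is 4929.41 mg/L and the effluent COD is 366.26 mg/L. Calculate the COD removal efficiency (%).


eta = (COD_in - COD_out) / COD_in * 100
= (4929.41 - 366.26) / 4929.41 * 100
= 92.5699%

92.5699%


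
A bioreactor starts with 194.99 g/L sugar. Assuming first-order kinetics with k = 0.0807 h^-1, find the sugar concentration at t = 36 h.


S = S0 * exp(-k * t)
S = 194.99 * exp(-0.0807 * 36)
S = 10.6733 g/L

10.6733 g/L


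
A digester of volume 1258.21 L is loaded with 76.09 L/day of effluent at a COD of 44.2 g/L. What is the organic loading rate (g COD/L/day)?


OLR = Q * S / V
= 76.09 * 44.2 / 1258.21
= 2.6730 g/L/day

2.6730 g/L/day


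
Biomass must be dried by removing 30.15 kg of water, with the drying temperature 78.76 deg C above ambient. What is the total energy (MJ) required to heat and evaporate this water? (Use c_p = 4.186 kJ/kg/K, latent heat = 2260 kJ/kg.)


E = m_water * (4.186 * dT + 2260) / 1000
= 30.15 * (4.186 * 78.76 + 2260) / 1000
= 78.0791 MJ

78.0791 MJ


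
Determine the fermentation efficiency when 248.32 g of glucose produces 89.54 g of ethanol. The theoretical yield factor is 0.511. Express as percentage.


Fermentation efficiency = (actual / (0.511 * glucose)) * 100
= (89.54 / (0.511 * 248.32)) * 100
= 70.5642%

70.5642%


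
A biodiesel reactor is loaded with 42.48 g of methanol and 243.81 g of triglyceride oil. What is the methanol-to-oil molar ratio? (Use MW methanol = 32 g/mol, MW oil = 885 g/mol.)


Molar ratio = n_MeOH / n_oil = (MeOH/32) / (oil/885) = (MeOH * 885) / (32 * oil)
= (42.48 * 885) / (32 * 243.81)
= 4.8187

4.8187


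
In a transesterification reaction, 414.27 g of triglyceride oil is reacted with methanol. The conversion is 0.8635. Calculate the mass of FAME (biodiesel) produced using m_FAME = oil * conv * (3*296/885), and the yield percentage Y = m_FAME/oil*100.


m_FAME = oil * conv * (3 * 296 / 885) = oil * conv * (888/885)
= 414.27 * 0.8635 * 888 / 885
= 358.9348 g
Y = m_FAME / oil * 100 = conv * (888/885) * 100
= 0.8635 * 888 / 885 * 100
= 86.64%

358.9348 g FAME; Y = 86.64%


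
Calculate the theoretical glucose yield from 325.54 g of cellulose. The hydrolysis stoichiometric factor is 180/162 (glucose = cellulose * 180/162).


glucose = cellulose * 180/162
= 325.54 * 180/162
= 361.7111 g

361.7111 g


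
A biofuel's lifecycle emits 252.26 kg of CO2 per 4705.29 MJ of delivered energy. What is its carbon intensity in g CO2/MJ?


CI = CO2 * 1000 / E
= 252.26 * 1000 / 4705.29
= 53.6120 g CO2/MJ

53.6120 g CO2/MJ


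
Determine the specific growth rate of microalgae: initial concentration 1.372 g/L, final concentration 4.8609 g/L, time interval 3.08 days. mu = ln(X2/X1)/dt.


mu = ln(X2/X1) / dt
= ln(4.8609/1.372) / 3.08
= 0.4107 per day

0.4107 per day


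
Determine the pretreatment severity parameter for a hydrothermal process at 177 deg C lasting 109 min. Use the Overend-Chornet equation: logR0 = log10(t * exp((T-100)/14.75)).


logR0 = log10(t * exp((T - 100) / 14.75))
= log10(109 * exp((177 - 100) / 14.75))
= 4.3046

4.3046


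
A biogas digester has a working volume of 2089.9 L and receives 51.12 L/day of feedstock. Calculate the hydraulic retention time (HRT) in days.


HRT = V / Q
= 2089.9 / 51.12
= 40.8822 days

40.8822 days


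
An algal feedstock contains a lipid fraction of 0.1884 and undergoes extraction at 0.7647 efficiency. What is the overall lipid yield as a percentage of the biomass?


Y = lipid_content * extraction_eff * 100
= 0.1884 * 0.7647 * 100
= 14.4069%

14.4069%


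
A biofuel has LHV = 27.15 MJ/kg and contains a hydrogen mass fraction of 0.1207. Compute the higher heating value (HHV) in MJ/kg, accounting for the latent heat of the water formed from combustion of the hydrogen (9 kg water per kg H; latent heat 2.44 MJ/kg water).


HHV = LHV + H_frac * 9 * 2.44
= 27.15 + 0.1207 * 9 * 2.44
= 29.8006 MJ/kg

29.8006 MJ/kg


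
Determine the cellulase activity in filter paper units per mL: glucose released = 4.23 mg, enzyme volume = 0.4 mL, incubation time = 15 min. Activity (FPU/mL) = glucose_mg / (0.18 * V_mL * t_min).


Activity = glucose_mg / (0.18 mg/umol * V_mL * t_min)
= 4.23 / (0.18 * 0.4 * 15)
= 3.9167 FPU/mL

3.9167 FPU/mL


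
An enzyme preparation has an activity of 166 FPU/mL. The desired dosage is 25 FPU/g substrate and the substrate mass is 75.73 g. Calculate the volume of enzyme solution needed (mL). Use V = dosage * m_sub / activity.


V = dosage * m_sub / activity
V = 25 * 75.73 / 166
V = 11.4051 mL

11.4051 mL


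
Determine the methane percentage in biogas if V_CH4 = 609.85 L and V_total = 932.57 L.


CH4% = V_CH4 / V_total * 100
= 609.85 / 932.57 * 100
= 65.3946%

65.3946%


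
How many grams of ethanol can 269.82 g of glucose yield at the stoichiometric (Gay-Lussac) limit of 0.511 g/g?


Theoretical ethanol yield: m_EtOH = 0.511 * m_glucose
m_EtOH = 0.511 * 269.82 = 137.8780 g

137.8780 g


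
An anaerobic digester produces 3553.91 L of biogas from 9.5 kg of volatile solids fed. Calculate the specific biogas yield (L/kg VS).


Y = V / VS
= 3553.91 / 9.5
= 374.0958 L/kg VS

374.0958 L/kg VS


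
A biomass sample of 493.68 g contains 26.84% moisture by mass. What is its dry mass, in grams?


Wd = Ww * (1 - MC/100)
= 493.68 * (1 - 26.84/100)
= 361.1763 g

361.1763 g


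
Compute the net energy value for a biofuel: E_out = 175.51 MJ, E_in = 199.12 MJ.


NEV = E_out - E_in
= 175.51 - 199.12
= -23.6100 MJ

-23.6100 MJ


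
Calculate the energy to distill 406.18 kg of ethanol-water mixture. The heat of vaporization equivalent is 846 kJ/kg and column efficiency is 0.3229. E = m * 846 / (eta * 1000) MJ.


E = m * 846 / (eta * 1000)
= 406.18 * 846 / (0.3229 * 1000)
= 1064.1941 MJ

1064.1941 MJ


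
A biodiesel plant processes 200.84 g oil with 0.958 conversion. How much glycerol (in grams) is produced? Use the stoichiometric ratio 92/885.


glycerol = oil * conv * (92/885)
= 200.84 * 0.958 * 92 / 885
= 20.0014 g

20.0014 g


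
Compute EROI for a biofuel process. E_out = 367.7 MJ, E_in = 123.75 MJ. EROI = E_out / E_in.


EROI = E_out / E_in
= 367.7 / 123.75
= 2.9713

2.9713


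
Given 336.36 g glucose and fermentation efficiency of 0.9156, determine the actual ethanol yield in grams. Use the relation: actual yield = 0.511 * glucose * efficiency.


Actual ethanol: m = 0.511 * 336.36 * 0.9156
m = 157.3733 g

157.3733 g


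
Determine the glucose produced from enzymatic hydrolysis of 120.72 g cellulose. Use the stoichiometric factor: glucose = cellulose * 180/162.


glucose = cellulose * 180/162
= 120.72 * 180/162
= 134.1333 g

134.1333 g


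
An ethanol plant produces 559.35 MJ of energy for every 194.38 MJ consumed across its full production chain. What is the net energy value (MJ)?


NEV = E_out - E_in
= 559.35 - 194.38
= 364.9700 MJ

364.9700 MJ


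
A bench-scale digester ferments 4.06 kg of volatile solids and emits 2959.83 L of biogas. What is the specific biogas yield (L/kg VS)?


Y = V / VS
= 2959.83 / 4.06
= 729.0222 L/kg VS

729.0222 L/kg VS


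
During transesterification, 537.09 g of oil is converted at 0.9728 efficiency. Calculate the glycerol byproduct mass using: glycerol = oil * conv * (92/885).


glycerol = oil * conv * (92/885)
= 537.09 * 0.9728 * 92 / 885
= 54.3144 g

54.3144 g


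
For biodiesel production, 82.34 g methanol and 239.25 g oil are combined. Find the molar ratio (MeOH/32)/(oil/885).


Molar ratio = n_MeOH / n_oil = (MeOH/32) / (oil/885) = (MeOH * 885) / (32 * oil)
= (82.34 * 885) / (32 * 239.25)
= 9.5181

9.5181


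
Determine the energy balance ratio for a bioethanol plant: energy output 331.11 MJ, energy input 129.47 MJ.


EROI = E_out / E_in
= 331.11 / 129.47
= 2.5574

2.5574


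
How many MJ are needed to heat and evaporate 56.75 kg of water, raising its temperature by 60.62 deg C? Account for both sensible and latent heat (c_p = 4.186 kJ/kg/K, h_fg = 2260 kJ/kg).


E = m_water * (4.186 * dT + 2260) / 1000
= 56.75 * (4.186 * 60.62 + 2260) / 1000
= 142.6556 MJ

142.6556 MJ


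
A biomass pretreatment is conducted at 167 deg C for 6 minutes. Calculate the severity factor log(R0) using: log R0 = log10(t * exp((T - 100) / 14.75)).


logR0 = log10(t * exp((T - 100) / 14.75))
= log10(6 * exp((167 - 100) / 14.75))
= 2.7509

2.7509


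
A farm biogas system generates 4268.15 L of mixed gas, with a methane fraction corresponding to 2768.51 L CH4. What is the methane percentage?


CH4% = V_CH4 / V_total * 100
= 2768.51 / 4268.15 * 100
= 64.8644%

64.8644%


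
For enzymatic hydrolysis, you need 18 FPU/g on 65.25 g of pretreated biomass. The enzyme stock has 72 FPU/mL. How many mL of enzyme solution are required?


V = dosage * m_sub / activity
V = 18 * 65.25 / 72
V = 16.3125 mL

16.3125 mL


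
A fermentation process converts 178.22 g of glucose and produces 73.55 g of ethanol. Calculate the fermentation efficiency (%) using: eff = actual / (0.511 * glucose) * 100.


Fermentation efficiency = (actual / (0.511 * glucose)) * 100
= (73.55 / (0.511 * 178.22)) * 100
= 80.7617%

80.7617%


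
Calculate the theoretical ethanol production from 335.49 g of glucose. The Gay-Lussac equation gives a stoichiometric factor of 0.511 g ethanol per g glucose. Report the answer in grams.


Theoretical ethanol yield: m_EtOH = 0.511 * m_glucose
m_EtOH = 0.511 * 335.49 = 171.4354 g

171.4354 g


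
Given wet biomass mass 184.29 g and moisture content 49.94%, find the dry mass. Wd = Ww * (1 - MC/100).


Wd = Ww * (1 - MC/100)
= 184.29 * (1 - 49.94/100)
= 92.2556 g

92.2556 g


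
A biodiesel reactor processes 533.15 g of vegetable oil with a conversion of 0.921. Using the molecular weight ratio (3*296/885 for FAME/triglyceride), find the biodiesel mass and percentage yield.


m_FAME = oil * conv * (3 * 296 / 885) = oil * conv * (888/885)
= 533.15 * 0.921 * 888 / 885
= 492.6957 g
Y = m_FAME / oil * 100 = conv * (888/885) * 100
= 0.921 * 888 / 885 * 100
= 92.41%

492.6957 g FAME; Y = 92.41%


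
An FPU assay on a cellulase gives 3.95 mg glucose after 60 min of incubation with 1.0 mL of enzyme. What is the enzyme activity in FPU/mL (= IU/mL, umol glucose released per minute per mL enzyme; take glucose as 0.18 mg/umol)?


Activity = glucose_mg / (0.18 mg/umol * V_mL * t_min)
= 3.95 / (0.18 * 1.0 * 60)
= 0.3657 FPU/mL

0.3657 FPU/mL


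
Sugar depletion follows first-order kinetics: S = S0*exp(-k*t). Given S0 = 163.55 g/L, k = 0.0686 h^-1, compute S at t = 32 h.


S = S0 * exp(-k * t)
S = 163.55 * exp(-0.0686 * 32)
S = 18.2091 g/L

18.2091 g/L


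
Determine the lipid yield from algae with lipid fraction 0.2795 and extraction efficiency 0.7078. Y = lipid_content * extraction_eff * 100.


Y = lipid_content * extraction_eff * 100
= 0.2795 * 0.7078 * 100
= 19.7830%

19.7830%


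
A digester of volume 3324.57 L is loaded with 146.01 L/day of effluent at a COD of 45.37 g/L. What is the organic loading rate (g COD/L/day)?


OLR = Q * S / V
= 146.01 * 45.37 / 3324.57
= 1.9926 g/L/day

1.9926 g/L/day


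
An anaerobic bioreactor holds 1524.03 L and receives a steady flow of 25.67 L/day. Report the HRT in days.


HRT = V / Q
= 1524.03 / 25.67
= 59.3701 days

59.3701 days


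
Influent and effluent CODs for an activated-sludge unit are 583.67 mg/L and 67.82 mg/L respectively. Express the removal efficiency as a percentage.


eta = (COD_in - COD_out) / COD_in * 100
= (583.67 - 67.82) / 583.67 * 100
= 88.3804%

88.3804%


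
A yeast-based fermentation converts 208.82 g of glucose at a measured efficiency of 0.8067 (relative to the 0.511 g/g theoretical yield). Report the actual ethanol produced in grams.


Actual ethanol: m = 0.511 * 208.82 * 0.8067
m = 86.0806 g

86.0806 g


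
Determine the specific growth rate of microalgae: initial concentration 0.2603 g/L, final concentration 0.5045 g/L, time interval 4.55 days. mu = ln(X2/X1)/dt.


mu = ln(X2/X1) / dt
= ln(0.5045/0.2603) / 4.55
= 0.1454 per day

0.1454 per day


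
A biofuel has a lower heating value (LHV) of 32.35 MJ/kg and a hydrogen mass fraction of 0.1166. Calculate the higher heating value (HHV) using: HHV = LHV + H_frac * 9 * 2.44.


HHV = LHV + H_frac * 9 * 2.44
= 32.35 + 0.1166 * 9 * 2.44
= 34.9105 MJ/kg

34.9105 MJ/kg


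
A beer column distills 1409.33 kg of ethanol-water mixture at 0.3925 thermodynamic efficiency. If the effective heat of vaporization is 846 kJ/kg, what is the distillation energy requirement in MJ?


E = m * 846 / (eta * 1000)
= 1409.33 * 846 / (0.3925 * 1000)
= 3037.6896 MJ

3037.6896 MJ


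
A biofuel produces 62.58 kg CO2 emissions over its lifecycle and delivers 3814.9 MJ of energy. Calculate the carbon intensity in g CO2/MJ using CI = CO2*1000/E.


CI = CO2 * 1000 / E
= 62.58 * 1000 / 3814.9
= 16.4041 g CO2/MJ

16.4041 g CO2/MJ


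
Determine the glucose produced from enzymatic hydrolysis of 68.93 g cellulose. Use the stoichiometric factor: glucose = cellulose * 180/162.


glucose = cellulose * 180/162
= 68.93 * 180/162
= 76.5889 g

76.5889 g


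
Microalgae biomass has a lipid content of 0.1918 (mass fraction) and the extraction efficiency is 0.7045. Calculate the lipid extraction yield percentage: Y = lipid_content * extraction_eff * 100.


Y = lipid_content * extraction_eff * 100
= 0.1918 * 0.7045 * 100
= 13.5123%

13.5123%


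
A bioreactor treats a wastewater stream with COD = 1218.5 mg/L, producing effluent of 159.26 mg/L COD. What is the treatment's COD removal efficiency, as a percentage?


eta = (COD_in - COD_out) / COD_in * 100
= (1218.5 - 159.26) / 1218.5 * 100
= 86.9298%

86.9298%


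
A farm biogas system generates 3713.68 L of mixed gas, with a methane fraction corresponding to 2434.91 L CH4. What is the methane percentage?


CH4% = V_CH4 / V_total * 100
= 2434.91 / 3713.68 * 100
= 65.5660%

65.5660%


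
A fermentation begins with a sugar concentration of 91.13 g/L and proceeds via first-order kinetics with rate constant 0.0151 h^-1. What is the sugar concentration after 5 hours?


S = S0 * exp(-k * t)
S = 91.13 * exp(-0.0151 * 5)
S = 84.5030 g/L

84.5030 g/L


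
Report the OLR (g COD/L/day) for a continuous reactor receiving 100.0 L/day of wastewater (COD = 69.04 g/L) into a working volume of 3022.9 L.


OLR = Q * S / V
= 100.0 * 69.04 / 3022.9
= 2.2839 g/L/day

2.2839 g/L/day


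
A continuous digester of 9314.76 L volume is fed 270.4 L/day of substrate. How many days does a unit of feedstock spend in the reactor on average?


HRT = V / Q
= 9314.76 / 270.4
= 34.4481 days

34.4481 days


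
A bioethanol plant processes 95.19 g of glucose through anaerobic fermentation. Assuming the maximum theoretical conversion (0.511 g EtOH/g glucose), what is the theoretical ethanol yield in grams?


Theoretical ethanol yield: m_EtOH = 0.511 * m_glucose
m_EtOH = 0.511 * 95.19 = 48.6421 g

48.6421 g


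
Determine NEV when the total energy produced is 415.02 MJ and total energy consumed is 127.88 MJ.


NEV = E_out - E_in
= 415.02 - 127.88
= 287.1400 MJ

287.1400 MJ


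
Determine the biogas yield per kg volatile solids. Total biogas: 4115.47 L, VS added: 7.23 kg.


Y = V / VS
= 4115.47 / 7.23
= 569.2213 L/kg VS

569.2213 L/kg VS


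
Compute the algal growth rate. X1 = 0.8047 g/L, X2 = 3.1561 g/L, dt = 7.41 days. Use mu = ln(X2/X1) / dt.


mu = ln(X2/X1) / dt
= ln(3.1561/0.8047) / 7.41
= 0.1844 per day

0.1844 per day


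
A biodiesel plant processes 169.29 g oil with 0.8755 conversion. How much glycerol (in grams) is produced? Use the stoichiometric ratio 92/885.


glycerol = oil * conv * (92/885)
= 169.29 * 0.8755 * 92 / 885
= 15.4075 g

15.4075 g


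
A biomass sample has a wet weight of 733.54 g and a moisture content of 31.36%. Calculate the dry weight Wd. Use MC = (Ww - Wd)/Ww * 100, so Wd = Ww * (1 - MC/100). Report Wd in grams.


Wd = Ww * (1 - MC/100)
= 733.54 * (1 - 31.36/100)
= 503.5019 g

503.5019 g


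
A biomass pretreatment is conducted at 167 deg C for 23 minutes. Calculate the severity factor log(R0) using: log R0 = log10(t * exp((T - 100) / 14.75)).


logR0 = log10(t * exp((T - 100) / 14.75))
= log10(23 * exp((167 - 100) / 14.75))
= 3.3345

3.3345


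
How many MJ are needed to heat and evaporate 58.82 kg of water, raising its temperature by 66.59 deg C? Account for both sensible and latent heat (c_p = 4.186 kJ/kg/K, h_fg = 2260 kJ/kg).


E = m_water * (4.186 * dT + 2260) / 1000
= 58.82 * (4.186 * 66.59 + 2260) / 1000
= 149.3290 MJ

149.3290 MJ


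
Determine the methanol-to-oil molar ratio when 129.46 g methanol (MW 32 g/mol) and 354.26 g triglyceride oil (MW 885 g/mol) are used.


Molar ratio = n_MeOH / n_oil = (MeOH/32) / (oil/885) = (MeOH * 885) / (32 * oil)
= (129.46 * 885) / (32 * 354.26)
= 10.1066

10.1066


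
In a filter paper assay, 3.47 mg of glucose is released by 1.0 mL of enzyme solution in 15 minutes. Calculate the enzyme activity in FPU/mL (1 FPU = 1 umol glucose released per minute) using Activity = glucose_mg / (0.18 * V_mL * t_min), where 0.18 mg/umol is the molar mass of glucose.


Activity = glucose_mg / (0.18 mg/umol * V_mL * t_min)
= 3.47 / (0.18 * 1.0 * 15)
= 1.2852 FPU/mL

1.2852 FPU/mL


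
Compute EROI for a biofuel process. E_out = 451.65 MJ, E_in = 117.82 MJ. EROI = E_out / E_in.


EROI = E_out / E_in
= 451.65 / 117.82
= 3.8334

3.8334


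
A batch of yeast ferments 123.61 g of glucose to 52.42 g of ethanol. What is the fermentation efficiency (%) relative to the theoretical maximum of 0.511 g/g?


Fermentation efficiency = (actual / (0.511 * glucose)) * 100
= (52.42 / (0.511 * 123.61)) * 100
= 82.9894%

82.9894%


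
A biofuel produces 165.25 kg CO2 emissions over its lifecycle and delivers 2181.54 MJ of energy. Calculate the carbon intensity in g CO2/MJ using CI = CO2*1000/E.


CI = CO2 * 1000 / E
= 165.25 * 1000 / 2181.54
= 75.7492 g CO2/MJ

75.7492 g CO2/MJ


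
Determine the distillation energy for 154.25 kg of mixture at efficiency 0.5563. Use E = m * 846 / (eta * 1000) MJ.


E = m * 846 / (eta * 1000)
= 154.25 * 846 / (0.5563 * 1000)
= 234.5776 MJ

234.5776 MJ


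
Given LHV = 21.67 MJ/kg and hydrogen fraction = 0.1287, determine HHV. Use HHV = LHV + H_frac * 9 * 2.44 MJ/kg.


HHV = LHV + H_frac * 9 * 2.44
= 21.67 + 0.1287 * 9 * 2.44
= 24.4963 MJ/kg

24.4963 MJ/kg


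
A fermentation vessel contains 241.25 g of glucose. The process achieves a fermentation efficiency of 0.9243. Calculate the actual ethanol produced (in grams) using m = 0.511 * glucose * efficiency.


Actual ethanol: m = 0.511 * 241.25 * 0.9243
m = 113.9465 g

113.9465 g


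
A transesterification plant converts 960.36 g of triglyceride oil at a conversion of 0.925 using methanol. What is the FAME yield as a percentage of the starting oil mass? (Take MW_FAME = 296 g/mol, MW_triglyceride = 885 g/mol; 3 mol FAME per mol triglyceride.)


m_FAME = oil * conv * (3 * 296 / 885) = oil * conv * (888/885)
= 960.36 * 0.925 * 888 / 885
= 891.3443 g
Y = m_FAME / oil * 100 = conv * (888/885) * 100
= 0.925 * 888 / 885 * 100
= 92.81%

92.81%


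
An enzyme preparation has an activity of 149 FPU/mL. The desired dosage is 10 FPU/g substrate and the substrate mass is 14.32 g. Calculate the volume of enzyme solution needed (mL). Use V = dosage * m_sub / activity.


V = dosage * m_sub / activity
V = 10 * 14.32 / 149
V = 0.9611 mL

0.9611 mL


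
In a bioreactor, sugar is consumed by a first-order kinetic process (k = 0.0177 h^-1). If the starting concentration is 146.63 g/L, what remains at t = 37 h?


S = S0 * exp(-k * t)
S = 146.63 * exp(-0.0177 * 37)
S = 76.1734 g/L

76.1734 g/L


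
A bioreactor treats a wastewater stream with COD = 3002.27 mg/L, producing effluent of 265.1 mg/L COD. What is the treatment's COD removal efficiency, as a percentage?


eta = (COD_in - COD_out) / COD_in * 100
= (3002.27 - 265.1) / 3002.27 * 100
= 91.1700%

91.1700%


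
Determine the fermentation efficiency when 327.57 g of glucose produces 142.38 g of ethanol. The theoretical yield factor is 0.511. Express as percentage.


Fermentation efficiency = (actual / (0.511 * glucose)) * 100
= (142.38 / (0.511 * 327.57)) * 100
= 85.0597%

85.0597%


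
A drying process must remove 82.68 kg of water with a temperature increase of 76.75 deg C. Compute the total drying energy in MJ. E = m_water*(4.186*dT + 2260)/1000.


E = m_water * (4.186 * dT + 2260) / 1000
= 82.68 * (4.186 * 76.75 + 2260) / 1000
= 213.4199 MJ

213.4199 MJ


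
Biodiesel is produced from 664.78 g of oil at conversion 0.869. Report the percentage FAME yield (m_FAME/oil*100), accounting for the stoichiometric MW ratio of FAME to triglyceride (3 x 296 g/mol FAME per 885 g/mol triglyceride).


m_FAME = oil * conv * (3 * 296 / 885) = oil * conv * (888/885)
= 664.78 * 0.869 * 888 / 885
= 579.6521 g
Y = m_FAME / oil * 100 = conv * (888/885) * 100
= 0.869 * 888 / 885 * 100
= 87.19%

87.19%


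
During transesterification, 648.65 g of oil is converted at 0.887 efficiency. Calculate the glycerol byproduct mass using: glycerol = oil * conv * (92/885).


glycerol = oil * conv * (92/885)
= 648.65 * 0.887 * 92 / 885
= 59.8107 g

59.8107 g


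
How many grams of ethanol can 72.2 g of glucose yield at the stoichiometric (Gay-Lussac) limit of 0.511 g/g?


Theoretical ethanol yield: m_EtOH = 0.511 * m_glucose
m_EtOH = 0.511 * 72.2 = 36.8942 g

36.8942 g


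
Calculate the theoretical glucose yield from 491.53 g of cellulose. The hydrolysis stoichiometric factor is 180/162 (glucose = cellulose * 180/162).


glucose = cellulose * 180/162
= 491.53 * 180/162
= 546.1444 g

546.1444 g


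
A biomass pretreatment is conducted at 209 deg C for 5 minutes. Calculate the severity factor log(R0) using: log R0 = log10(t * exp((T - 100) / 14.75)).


logR0 = log10(t * exp((T - 100) / 14.75))
= log10(5 * exp((209 - 100) / 14.75))
= 3.9083

3.9083


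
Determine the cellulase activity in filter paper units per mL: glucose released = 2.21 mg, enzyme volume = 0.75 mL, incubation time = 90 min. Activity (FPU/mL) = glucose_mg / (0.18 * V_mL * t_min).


Activity = glucose_mg / (0.18 mg/umol * V_mL * t_min)
= 2.21 / (0.18 * 0.75 * 90)
= 0.1819 FPU/mL

0.1819 FPU/mL


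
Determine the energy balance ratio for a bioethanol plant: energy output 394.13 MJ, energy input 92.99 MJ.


EROI = E_out / E_in
= 394.13 / 92.99
= 4.2384

4.2384


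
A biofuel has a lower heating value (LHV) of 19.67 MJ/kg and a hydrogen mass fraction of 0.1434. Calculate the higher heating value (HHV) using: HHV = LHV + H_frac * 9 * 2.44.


HHV = LHV + H_frac * 9 * 2.44
= 19.67 + 0.1434 * 9 * 2.44
= 22.8191 MJ/kg

22.8191 MJ/kg


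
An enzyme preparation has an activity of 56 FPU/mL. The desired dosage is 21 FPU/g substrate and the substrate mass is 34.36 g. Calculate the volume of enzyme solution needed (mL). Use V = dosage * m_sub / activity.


V = dosage * m_sub / activity
V = 21 * 34.36 / 56
V = 12.8850 mL

12.8850 mL


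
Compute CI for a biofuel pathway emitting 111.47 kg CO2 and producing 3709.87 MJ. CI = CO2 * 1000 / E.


CI = CO2 * 1000 / E
= 111.47 * 1000 / 3709.87
= 30.0469 g CO2/MJ

30.0469 g CO2/MJ


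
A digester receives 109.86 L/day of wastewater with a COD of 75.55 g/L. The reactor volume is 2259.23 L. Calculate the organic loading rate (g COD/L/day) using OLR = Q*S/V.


OLR = Q * S / V
= 109.86 * 75.55 / 2259.23
= 3.6738 g/L/day

3.6738 g/L/day


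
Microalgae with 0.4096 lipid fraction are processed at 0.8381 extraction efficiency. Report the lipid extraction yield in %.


Y = lipid_content * extraction_eff * 100
= 0.4096 * 0.8381 * 100
= 34.3286%

34.3286%


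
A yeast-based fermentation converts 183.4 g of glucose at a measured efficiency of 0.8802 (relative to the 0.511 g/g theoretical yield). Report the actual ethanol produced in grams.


Actual ethanol: m = 0.511 * 183.4 * 0.8802
m = 82.4901 g

82.4901 g


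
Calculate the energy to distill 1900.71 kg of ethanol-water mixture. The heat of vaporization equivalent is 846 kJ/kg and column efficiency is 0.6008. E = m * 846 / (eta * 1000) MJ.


E = m * 846 / (eta * 1000)
= 1900.71 * 846 / (0.6008 * 1000)
= 2676.4325 MJ

2676.4325 MJ


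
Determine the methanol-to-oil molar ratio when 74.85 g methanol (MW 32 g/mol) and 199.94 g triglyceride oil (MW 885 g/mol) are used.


Molar ratio = n_MeOH / n_oil = (MeOH/32) / (oil/885) = (MeOH * 885) / (32 * oil)
= (74.85 * 885) / (32 * 199.94)
= 10.3535

10.3535


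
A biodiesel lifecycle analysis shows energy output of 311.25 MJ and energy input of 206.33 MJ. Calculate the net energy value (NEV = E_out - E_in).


NEV = E_out - E_in
= 311.25 - 206.33
= 104.9200 MJ

104.9200 MJ


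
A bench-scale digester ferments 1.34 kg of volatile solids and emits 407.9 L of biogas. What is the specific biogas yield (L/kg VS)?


Y = V / VS
= 407.9 / 1.34
= 304.4030 L/kg VS

304.4030 L/kg VS


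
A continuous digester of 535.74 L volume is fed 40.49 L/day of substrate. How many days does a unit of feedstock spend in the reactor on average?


HRT = V / Q
= 535.74 / 40.49
= 13.2314 days

13.2314 days


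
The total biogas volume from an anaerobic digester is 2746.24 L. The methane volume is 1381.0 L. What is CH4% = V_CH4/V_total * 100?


CH4% = V_CH4 / V_total * 100
= 1381.0 / 2746.24 * 100
= 50.2869%

50.2869%


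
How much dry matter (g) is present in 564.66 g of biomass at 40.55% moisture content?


Wd = Ww * (1 - MC/100)
= 564.66 * (1 - 40.55/100)
= 335.6904 g

335.6904 g


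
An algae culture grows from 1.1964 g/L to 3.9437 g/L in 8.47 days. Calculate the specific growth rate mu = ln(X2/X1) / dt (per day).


mu = ln(X2/X1) / dt
= ln(3.9437/1.1964) / 8.47
= 0.1408 per day

0.1408 per day


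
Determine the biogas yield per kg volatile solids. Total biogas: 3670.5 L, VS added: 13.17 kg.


Y = V / VS
= 3670.5 / 13.17
= 278.7016 L/kg VS

278.7016 L/kg VS


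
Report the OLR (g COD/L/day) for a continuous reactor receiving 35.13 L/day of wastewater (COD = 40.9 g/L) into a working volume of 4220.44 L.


OLR = Q * S / V
= 35.13 * 40.9 / 4220.44
= 0.3404 g/L/day

0.3404 g/L/day


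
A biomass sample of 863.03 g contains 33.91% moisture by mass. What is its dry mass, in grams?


Wd = Ww * (1 - MC/100)
= 863.03 * (1 - 33.91/100)
= 570.3765 g

570.3765 g


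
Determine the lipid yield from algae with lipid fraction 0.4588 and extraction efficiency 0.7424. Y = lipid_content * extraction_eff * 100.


Y = lipid_content * extraction_eff * 100
= 0.4588 * 0.7424 * 100
= 34.0613%

34.0613%


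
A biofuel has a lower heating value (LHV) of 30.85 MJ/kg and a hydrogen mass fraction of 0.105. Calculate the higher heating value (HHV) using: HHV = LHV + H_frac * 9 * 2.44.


HHV = LHV + H_frac * 9 * 2.44
= 30.85 + 0.105 * 9 * 2.44
= 33.1558 MJ/kg

33.1558 MJ/kg


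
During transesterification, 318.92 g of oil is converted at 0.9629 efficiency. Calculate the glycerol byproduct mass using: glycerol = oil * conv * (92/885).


glycerol = oil * conv * (92/885)
= 318.92 * 0.9629 * 92 / 885
= 31.9233 g

31.9233 g


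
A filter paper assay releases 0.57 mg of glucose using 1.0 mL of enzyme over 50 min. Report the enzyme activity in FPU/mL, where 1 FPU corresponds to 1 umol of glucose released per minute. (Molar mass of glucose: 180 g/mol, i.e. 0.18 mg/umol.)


Activity = glucose_mg / (0.18 mg/umol * V_mL * t_min)
= 0.57 / (0.18 * 1.0 * 50)
= 0.0633 FPU/mL

0.0633 FPU/mL


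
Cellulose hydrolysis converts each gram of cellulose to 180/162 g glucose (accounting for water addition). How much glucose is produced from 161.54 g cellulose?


glucose = cellulose * 180/162
= 161.54 * 180/162
= 179.4889 g

179.4889 g


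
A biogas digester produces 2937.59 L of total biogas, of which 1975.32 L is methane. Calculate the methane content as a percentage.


CH4% = V_CH4 / V_total * 100
= 1975.32 / 2937.59 * 100
= 67.2429%

67.2429%


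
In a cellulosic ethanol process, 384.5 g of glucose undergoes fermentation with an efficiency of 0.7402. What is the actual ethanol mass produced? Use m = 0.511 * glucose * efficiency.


Actual ethanol: m = 0.511 * 384.5 * 0.7402
m = 145.4341 g

145.4341 g


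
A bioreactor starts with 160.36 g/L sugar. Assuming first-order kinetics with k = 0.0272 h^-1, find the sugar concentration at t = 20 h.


S = S0 * exp(-k * t)
S = 160.36 * exp(-0.0272 * 20)
S = 93.0765 g/L

93.0765 g/L


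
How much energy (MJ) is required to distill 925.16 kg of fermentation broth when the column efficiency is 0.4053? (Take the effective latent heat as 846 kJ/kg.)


E = m * 846 / (eta * 1000)
= 925.16 * 846 / (0.4053 * 1000)
= 1931.1260 MJ

1931.1260 MJ


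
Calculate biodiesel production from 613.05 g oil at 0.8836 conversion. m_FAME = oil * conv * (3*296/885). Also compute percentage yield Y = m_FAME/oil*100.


m_FAME = oil * conv * (3 * 296 / 885) = oil * conv * (888/885)
= 613.05 * 0.8836 * 888 / 885
= 543.5272 g
Y = m_FAME / oil * 100 = conv * (888/885) * 100
= 0.8836 * 888 / 885 * 100
= 88.66%

543.5272 g FAME; Y = 88.66%


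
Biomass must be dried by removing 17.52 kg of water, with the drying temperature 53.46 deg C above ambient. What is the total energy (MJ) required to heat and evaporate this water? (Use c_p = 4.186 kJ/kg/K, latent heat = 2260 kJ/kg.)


E = m_water * (4.186 * dT + 2260) / 1000
= 17.52 * (4.186 * 53.46 + 2260) / 1000
= 43.5159 MJ

43.5159 MJ


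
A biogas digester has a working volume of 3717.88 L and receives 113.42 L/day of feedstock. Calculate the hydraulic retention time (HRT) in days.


HRT = V / Q
= 3717.88 / 113.42
= 32.7798 days

32.7798 days


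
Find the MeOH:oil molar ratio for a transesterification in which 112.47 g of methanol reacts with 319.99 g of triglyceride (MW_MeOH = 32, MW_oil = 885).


Molar ratio = n_MeOH / n_oil = (MeOH/32) / (oil/885) = (MeOH * 885) / (32 * oil)
= (112.47 * 885) / (32 * 319.99)
= 9.7206

9.7206


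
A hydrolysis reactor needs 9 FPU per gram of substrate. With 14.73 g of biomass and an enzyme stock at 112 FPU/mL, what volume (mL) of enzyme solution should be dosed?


V = dosage * m_sub / activity
V = 9 * 14.73 / 112
V = 1.1837 mL

1.1837 mL


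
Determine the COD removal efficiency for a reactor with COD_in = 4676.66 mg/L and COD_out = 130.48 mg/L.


eta = (COD_in - COD_out) / COD_in * 100
= (4676.66 - 130.48) / 4676.66 * 100
= 97.2100%

97.2100%


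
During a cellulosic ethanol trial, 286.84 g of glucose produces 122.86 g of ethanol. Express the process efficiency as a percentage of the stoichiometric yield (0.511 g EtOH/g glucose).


Fermentation efficiency = (actual / (0.511 * glucose)) * 100
= (122.86 / (0.511 * 286.84)) * 100
= 83.8204%

83.8204%


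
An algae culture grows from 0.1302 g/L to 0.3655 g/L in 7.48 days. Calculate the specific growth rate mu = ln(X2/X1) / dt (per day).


mu = ln(X2/X1) / dt
= ln(0.3655/0.1302) / 7.48
= 0.1380 per day

0.1380 per day


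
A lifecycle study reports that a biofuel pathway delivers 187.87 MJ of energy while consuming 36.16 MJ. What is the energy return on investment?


EROI = E_out / E_in
= 187.87 / 36.16
= 5.1955

5.1955


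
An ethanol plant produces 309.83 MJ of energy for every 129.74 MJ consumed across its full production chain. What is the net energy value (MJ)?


NEV = E_out - E_in
= 309.83 - 129.74
= 180.0900 MJ

180.0900 MJ


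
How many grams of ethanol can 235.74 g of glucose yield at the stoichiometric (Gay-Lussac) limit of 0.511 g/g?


Theoretical ethanol yield: m_EtOH = 0.511 * m_glucose
m_EtOH = 0.511 * 235.74 = 120.4631 g

120.4631 g
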